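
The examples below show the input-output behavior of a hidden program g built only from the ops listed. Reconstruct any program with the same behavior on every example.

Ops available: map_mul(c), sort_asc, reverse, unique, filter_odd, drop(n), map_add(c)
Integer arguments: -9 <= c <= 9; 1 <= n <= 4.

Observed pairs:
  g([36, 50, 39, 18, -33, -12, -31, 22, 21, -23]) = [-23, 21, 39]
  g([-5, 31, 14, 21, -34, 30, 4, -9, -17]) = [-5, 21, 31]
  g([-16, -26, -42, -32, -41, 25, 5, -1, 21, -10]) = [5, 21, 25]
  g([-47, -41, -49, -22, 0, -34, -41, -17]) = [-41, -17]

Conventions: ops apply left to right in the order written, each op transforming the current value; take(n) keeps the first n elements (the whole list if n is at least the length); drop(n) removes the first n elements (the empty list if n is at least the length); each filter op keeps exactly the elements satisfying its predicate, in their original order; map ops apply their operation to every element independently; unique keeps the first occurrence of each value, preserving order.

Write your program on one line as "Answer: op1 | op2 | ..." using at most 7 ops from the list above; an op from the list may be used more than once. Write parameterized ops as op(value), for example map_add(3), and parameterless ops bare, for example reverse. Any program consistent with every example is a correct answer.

sort_asc | reverse | filter_odd | reverse | drop(2) | unique

Check, running the answer program on each example:
  [36, 50, 39, 18, -33, -12, -31, 22, 21, -23] -> [-33, -31, -23, -12, 18, 21, 22, 36, 39, 50] -> [50, 39, 36, 22, 21, 18, -12, -23, -31, -33] -> [39, 21, -23, -31, -33] -> [-33, -31, -23, 21, 39] -> [-23, 21, 39] -> [-23, 21, 39]
  [-5, 31, 14, 21, -34, 30, 4, -9, -17] -> [-34, -17, -9, -5, 4, 14, 21, 30, 31] -> [31, 30, 21, 14, 4, -5, -9, -17, -34] -> [31, 21, -5, -9, -17] -> [-17, -9, -5, 21, 31] -> [-5, 21, 31] -> [-5, 21, 31]
  [-16, -26, -42, -32, -41, 25, 5, -1, 21, -10] -> [-42, -41, -32, -26, -16, -10, -1, 5, 21, 25] -> [25, 21, 5, -1, -10, -16, -26, -32, -41, -42] -> [25, 21, 5, -1, -41] -> [-41, -1, 5, 21, 25] -> [5, 21, 25] -> [5, 21, 25]
  [-47, -41, -49, -22, 0, -34, -41, -17] -> [-49, -47, -41, -41, -34, -22, -17, 0] -> [0, -17, -22, -34, -41, -41, -47, -49] -> [-17, -41, -41, -47, -49] -> [-49, -47, -41, -41, -17] -> [-41, -41, -17] -> [-41, -17]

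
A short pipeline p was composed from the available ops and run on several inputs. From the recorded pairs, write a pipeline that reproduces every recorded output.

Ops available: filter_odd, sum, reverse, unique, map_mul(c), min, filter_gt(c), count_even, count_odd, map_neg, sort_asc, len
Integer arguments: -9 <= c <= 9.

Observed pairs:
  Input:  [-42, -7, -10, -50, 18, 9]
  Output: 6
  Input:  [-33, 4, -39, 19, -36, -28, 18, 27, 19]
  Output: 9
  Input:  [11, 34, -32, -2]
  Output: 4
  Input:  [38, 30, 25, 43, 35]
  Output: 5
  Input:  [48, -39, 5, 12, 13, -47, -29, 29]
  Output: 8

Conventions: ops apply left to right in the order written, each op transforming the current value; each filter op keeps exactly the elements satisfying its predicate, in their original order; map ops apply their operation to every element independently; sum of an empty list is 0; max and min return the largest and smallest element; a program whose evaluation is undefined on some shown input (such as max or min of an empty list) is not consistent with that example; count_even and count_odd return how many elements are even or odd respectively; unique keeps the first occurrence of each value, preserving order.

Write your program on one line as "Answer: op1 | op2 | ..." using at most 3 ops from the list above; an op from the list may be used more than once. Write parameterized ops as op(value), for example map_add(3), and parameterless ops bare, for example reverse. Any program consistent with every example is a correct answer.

map_mul(-8) | map_mul(-4) | count_even

Check, running the answer program on each example:
  [-42, -7, -10, -50, 18, 9] -> [336, 56, 80, 400, -144, -72] -> [-1344, -224, -320, -1600, 576, 288] -> 6
  [-33, 4, -39, 19, -36, -28, 18, 27, 19] -> [264, -32, 312, -152, 288, 224, -144, -216, -152] -> [-1056, 128, -1248, 608, -1152, -896, 576, 864, 608] -> 9
  [11, 34, -32, -2] -> [-88, -272, 256, 16] -> [352, 1088, -1024, -64] -> 4
  [38, 30, 25, 43, 35] -> [-304, -240, -200, -344, -280] -> [1216, 960, 800, 1376, 1120] -> 5
  [48, -39, 5, 12, 13, -47, -29, 29] -> [-384, 312, -40, -96, -104, 376, 232, -232] -> [1536, -1248, 160, 384, 416, -1504, -928, 928] -> 8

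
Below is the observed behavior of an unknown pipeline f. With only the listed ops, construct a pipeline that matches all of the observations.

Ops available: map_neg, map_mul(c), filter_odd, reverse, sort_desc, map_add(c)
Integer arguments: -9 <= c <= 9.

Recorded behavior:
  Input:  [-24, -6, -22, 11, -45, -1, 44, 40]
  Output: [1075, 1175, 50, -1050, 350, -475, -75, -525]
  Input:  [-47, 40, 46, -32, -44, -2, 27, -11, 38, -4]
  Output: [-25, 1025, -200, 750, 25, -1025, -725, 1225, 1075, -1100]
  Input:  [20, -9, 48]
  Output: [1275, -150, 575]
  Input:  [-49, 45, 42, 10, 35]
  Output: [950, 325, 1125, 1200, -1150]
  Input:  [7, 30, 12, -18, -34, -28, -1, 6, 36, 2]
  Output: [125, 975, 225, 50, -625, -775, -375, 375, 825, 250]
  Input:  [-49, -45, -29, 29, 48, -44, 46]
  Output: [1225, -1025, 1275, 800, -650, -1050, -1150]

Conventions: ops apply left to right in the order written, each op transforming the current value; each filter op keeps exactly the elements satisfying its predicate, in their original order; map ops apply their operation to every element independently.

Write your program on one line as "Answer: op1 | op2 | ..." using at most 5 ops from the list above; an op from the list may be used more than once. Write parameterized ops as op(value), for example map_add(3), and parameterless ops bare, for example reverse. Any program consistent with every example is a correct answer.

map_add(3) | map_mul(-5) | map_mul(-5) | reverse

Check, running the answer program on each example:
  [-24, -6, -22, 11, -45, -1, 44, 40] -> [-21, -3, -19, 14, -42, 2, 47, 43] -> [105, 15, 95, -70, 210, -10, -235, -215] -> [-525, -75, -475, 350, -1050, 50, 1175, 1075] -> [1075, 1175, 50, -1050, 350, -475, -75, -525]
  [-47, 40, 46, -32, -44, -2, 27, -11, 38, -4] -> [-44, 43, 49, -29, -41, 1, 30, -8, 41, -1] -> [220, -215, -245, 145, 205, -5, -150, 40, -205, 5] -> [-1100, 1075, 1225, -725, -1025, 25, 750, -200, 1025, -25] -> [-25, 1025, -200, 750, 25, -1025, -725, 1225, 1075, -1100]
  [20, -9, 48] -> [23, -6, 51] -> [-115, 30, -255] -> [575, -150, 1275] -> [1275, -150, 575]
  [-49, 45, 42, 10, 35] -> [-46, 48, 45, 13, 38] -> [230, -240, -225, -65, -190] -> [-1150, 1200, 1125, 325, 950] -> [950, 325, 1125, 1200, -1150]
  [7, 30, 12, -18, -34, -28, -1, 6, 36, 2] -> [10, 33, 15, -15, -31, -25, 2, 9, 39, 5] -> [-50, -165, -75, 75, 155, 125, -10, -45, -195, -25] -> [250, 825, 375, -375, -775, -625, 50, 225, 975, 125] -> [125, 975, 225, 50, -625, -775, -375, 375, 825, 250]
  [-49, -45, -29, 29, 48, -44, 46] -> [-46, -42, -26, 32, 51, -41, 49] -> [230, 210, 130, -160, -255, 205, -245] -> [-1150, -1050, -650, 800, 1275, -1025, 1225] -> [1225, -1025, 1275, 800, -650, -1050, -1150]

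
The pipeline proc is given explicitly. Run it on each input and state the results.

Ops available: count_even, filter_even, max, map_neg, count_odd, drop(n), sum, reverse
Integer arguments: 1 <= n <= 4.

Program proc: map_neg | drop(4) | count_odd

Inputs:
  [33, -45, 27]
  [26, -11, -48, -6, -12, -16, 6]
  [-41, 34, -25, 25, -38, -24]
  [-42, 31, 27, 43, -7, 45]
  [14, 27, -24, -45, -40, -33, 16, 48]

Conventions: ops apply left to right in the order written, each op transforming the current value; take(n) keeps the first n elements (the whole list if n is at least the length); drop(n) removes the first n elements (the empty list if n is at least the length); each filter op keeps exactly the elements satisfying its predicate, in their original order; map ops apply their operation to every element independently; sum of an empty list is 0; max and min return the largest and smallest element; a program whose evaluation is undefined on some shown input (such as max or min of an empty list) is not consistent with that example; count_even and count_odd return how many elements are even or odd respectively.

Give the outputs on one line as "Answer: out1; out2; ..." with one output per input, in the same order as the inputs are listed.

Execution, op by op:
  [33, -45, 27] -> [-33, 45, -27] -> [] -> 0
  [26, -11, -48, -6, -12, -16, 6] -> [-26, 11, 48, 6, 12, 16, -6] -> [12, 16, -6] -> 0
  [-41, 34, -25, 25, -38, -24] -> [41, -34, 25, -25, 38, 24] -> [38, 24] -> 0
  [-42, 31, 27, 43, -7, 45] -> [42, -31, -27, -43, 7, -45] -> [7, -45] -> 2
  [14, 27, -24, -45, -40, -33, 16, 48] -> [-14, -27, 24, 45, 40, 33, -16, -48] -> [40, 33, -16, -48] -> 1

0; 0; 0; 2; 1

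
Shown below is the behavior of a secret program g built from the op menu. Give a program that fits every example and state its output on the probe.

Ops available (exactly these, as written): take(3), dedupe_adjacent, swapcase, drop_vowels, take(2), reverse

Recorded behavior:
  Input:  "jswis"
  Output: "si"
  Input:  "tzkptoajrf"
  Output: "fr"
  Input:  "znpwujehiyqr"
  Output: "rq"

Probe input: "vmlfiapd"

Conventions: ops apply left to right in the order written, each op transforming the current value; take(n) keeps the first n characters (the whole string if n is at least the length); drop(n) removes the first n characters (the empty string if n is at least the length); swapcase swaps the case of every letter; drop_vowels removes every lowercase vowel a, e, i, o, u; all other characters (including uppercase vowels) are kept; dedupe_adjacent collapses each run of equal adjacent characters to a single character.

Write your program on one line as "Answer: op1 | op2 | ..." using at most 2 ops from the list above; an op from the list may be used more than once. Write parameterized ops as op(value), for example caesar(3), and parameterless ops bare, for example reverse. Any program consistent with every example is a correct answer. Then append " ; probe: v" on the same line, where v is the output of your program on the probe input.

reverse | take(2) ; probe: "dp"

Check, running the answer program on each example:
  "jswis" -> "siwsj" -> "si"
  "tzkptoajrf" -> "frjaotpkzt" -> "fr"
  "znpwujehiyqr" -> "rqyihejuwpnz" -> "rq"
  probe: "vmlfiapd" -> "dpaiflmv" -> "dp"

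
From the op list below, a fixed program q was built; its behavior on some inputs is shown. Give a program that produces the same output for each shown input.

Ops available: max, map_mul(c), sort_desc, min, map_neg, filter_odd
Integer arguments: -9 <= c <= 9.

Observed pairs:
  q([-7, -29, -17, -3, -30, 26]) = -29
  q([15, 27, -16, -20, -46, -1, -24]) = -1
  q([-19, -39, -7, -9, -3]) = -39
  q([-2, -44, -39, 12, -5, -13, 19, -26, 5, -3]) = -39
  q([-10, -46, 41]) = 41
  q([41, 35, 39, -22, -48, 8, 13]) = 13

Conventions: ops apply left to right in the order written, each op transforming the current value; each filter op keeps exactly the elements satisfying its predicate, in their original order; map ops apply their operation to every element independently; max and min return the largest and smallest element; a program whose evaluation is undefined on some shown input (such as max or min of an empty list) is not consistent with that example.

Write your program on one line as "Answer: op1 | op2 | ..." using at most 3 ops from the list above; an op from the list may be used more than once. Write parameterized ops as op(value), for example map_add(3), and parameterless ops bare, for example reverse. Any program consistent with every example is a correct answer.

filter_odd | min

Check, running the answer program on each example:
  [-7, -29, -17, -3, -30, 26] -> [-7, -29, -17, -3] -> -29
  [15, 27, -16, -20, -46, -1, -24] -> [15, 27, -1] -> -1
  [-19, -39, -7, -9, -3] -> [-19, -39, -7, -9, -3] -> -39
  [-2, -44, -39, 12, -5, -13, 19, -26, 5, -3] -> [-39, -5, -13, 19, 5, -3] -> -39
  [-10, -46, 41] -> [41] -> 41
  [41, 35, 39, -22, -48, 8, 13] -> [41, 35, 39, 13] -> 13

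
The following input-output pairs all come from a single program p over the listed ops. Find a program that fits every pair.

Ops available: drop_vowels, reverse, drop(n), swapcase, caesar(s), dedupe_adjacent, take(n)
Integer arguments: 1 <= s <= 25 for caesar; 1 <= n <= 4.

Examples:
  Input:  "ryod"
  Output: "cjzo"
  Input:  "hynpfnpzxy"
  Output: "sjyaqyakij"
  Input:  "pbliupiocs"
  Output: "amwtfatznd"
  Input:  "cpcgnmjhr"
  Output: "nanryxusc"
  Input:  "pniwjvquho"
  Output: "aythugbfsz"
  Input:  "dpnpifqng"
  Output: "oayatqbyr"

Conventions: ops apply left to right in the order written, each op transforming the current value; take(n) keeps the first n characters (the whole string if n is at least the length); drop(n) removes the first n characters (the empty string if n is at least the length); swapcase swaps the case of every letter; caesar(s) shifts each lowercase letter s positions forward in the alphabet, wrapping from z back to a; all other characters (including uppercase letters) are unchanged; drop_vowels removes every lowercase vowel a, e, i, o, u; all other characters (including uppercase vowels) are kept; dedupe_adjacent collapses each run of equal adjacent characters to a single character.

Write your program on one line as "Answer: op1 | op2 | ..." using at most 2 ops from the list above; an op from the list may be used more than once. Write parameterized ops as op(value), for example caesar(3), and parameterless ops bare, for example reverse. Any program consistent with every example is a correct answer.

caesar(20) | caesar(17)

Check, running the answer program on each example:
  "ryod" -> "lsix" -> "cjzo"
  "hynpfnpzxy" -> "bshjzhjtrs" -> "sjyaqyakij"
  "pbliupiocs" -> "jvfcojciwm" -> "amwtfatznd"
  "cpcgnmjhr" -> "wjwahgdbl" -> "nanryxusc"
  "pniwjvquho" -> "jhcqdpkobi" -> "aythugbfsz"
  "dpnpifqng" -> "xjhjczkha" -> "oayatqbyr"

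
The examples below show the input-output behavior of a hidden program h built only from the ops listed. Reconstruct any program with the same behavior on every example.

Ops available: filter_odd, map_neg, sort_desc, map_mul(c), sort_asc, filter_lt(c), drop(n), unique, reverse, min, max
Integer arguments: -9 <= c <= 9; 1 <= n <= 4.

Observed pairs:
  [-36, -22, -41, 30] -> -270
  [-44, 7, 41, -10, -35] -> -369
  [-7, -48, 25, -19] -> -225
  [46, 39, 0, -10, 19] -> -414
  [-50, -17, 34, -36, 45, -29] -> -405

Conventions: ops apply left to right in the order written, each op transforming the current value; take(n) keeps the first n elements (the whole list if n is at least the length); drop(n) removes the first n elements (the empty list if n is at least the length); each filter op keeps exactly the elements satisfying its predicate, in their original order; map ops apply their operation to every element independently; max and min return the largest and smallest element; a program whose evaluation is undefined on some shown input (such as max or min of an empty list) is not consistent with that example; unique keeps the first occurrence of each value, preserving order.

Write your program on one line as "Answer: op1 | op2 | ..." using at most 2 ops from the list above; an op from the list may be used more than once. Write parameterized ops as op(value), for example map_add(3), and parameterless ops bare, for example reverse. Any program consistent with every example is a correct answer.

map_mul(-9) | min

Check, running the answer program on each example:
  [-36, -22, -41, 30] -> [324, 198, 369, -270] -> -270
  [-44, 7, 41, -10, -35] -> [396, -63, -369, 90, 315] -> -369
  [-7, -48, 25, -19] -> [63, 432, -225, 171] -> -225
  [46, 39, 0, -10, 19] -> [-414, -351, 0, 90, -171] -> -414
  [-50, -17, 34, -36, 45, -29] -> [450, 153, -306, 324, -405, 261] -> -405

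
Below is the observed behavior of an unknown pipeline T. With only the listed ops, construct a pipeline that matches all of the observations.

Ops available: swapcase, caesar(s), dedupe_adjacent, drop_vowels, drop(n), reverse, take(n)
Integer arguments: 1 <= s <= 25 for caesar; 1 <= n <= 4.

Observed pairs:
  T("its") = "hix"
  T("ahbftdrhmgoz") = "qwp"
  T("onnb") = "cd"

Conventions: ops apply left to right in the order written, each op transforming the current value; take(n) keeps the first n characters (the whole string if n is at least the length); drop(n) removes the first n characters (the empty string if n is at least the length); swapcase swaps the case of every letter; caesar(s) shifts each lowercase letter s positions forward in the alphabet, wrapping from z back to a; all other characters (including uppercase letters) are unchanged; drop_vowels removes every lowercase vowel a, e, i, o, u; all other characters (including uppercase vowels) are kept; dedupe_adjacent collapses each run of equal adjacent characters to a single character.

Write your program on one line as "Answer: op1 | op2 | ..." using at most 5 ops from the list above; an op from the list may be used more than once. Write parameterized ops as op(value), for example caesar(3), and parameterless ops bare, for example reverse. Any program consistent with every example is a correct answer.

take(3) | caesar(20) | dedupe_adjacent | caesar(21) | reverse

Check, running the answer program on each example:
  "its" -> "its" -> "cnm" -> "cnm" -> "xih" -> "hix"
  "ahbftdrhmgoz" -> "ahb" -> "ubv" -> "ubv" -> "pwq" -> "qwp"
  "onnb" -> "onn" -> "ihh" -> "ih" -> "dc" -> "cd"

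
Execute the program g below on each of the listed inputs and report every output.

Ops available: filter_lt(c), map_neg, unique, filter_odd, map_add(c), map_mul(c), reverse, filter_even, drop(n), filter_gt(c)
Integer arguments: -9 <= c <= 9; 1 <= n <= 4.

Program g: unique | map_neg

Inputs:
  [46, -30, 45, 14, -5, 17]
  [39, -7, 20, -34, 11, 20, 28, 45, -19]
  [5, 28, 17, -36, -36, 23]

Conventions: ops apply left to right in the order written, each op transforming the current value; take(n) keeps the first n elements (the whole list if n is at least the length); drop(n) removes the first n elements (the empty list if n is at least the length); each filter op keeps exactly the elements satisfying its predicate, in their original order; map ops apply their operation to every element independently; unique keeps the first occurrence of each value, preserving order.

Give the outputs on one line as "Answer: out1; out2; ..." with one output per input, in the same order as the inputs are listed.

Execution, op by op:
  [46, -30, 45, 14, -5, 17] -> [46, -30, 45, 14, -5, 17] -> [-46, 30, -45, -14, 5, -17]
  [39, -7, 20, -34, 11, 20, 28, 45, -19] -> [39, -7, 20, -34, 11, 28, 45, -19] -> [-39, 7, -20, 34, -11, -28, -45, 19]
  [5, 28, 17, -36, -36, 23] -> [5, 28, 17, -36, 23] -> [-5, -28, -17, 36, -23]

[-46, 30, -45, -14, 5, -17]; [-39, 7, -20, 34, -11, -28, -45, 19]; [-5, -28, -17, 36, -23]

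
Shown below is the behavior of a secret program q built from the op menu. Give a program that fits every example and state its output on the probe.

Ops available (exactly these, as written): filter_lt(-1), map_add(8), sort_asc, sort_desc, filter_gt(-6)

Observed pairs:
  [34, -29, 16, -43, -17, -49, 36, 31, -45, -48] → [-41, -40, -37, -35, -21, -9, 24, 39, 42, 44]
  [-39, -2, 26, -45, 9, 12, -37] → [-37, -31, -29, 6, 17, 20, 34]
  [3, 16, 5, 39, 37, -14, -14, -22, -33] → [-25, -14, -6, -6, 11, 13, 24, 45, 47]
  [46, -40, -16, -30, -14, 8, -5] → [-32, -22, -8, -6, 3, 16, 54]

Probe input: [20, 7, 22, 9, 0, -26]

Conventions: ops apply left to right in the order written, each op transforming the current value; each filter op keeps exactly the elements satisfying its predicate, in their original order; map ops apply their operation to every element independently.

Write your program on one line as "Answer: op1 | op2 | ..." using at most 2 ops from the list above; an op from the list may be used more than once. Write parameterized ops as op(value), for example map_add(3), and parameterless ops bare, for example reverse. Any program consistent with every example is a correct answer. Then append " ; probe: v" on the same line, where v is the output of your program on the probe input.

sort_asc | map_add(8) ; probe: [-18, 8, 15, 17, 28, 30]

Check, running the answer program on each example:
  [34, -29, 16, -43, -17, -49, 36, 31, -45, -48] -> [-49, -48, -45, -43, -29, -17, 16, 31, 34, 36] -> [-41, -40, -37, -35, -21, -9, 24, 39, 42, 44]
  [-39, -2, 26, -45, 9, 12, -37] -> [-45, -39, -37, -2, 9, 12, 26] -> [-37, -31, -29, 6, 17, 20, 34]
  [3, 16, 5, 39, 37, -14, -14, -22, -33] -> [-33, -22, -14, -14, 3, 5, 16, 37, 39] -> [-25, -14, -6, -6, 11, 13, 24, 45, 47]
  [46, -40, -16, -30, -14, 8, -5] -> [-40, -30, -16, -14, -5, 8, 46] -> [-32, -22, -8, -6, 3, 16, 54]
  probe: [20, 7, 22, 9, 0, -26] -> [-26, 0, 7, 9, 20, 22] -> [-18, 8, 15, 17, 28, 30]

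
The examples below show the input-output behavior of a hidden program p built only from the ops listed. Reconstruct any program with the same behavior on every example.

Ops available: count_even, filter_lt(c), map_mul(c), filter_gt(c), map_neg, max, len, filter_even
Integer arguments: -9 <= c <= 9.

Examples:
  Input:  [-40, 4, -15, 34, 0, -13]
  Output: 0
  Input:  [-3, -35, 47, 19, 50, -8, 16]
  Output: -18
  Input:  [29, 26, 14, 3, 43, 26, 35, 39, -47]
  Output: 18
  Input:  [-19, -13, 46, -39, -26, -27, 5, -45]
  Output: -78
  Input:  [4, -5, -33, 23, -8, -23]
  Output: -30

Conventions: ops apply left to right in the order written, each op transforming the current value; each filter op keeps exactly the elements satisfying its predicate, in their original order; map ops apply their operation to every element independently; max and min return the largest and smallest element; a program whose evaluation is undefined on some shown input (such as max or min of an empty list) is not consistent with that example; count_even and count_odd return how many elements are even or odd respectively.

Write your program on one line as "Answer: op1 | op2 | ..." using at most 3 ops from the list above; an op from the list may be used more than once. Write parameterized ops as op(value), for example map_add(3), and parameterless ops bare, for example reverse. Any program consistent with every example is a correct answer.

filter_lt(4) | map_mul(6) | max

Check, running the answer program on each example:
  [-40, 4, -15, 34, 0, -13] -> [-40, -15, 0, -13] -> [-240, -90, 0, -78] -> 0
  [-3, -35, 47, 19, 50, -8, 16] -> [-3, -35, -8] -> [-18, -210, -48] -> -18
  [29, 26, 14, 3, 43, 26, 35, 39, -47] -> [3, -47] -> [18, -282] -> 18
  [-19, -13, 46, -39, -26, -27, 5, -45] -> [-19, -13, -39, -26, -27, -45] -> [-114, -78, -234, -156, -162, -270] -> -78
  [4, -5, -33, 23, -8, -23] -> [-5, -33, -8, -23] -> [-30, -198, -48, -138] -> -30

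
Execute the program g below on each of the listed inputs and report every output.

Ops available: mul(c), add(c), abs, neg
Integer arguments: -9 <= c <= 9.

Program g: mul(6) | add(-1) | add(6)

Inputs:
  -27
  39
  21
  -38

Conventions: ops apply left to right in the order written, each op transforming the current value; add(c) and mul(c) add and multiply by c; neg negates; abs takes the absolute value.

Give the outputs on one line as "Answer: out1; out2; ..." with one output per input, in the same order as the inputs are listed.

-157; 239; 131; -223

Execution, op by op:
  -27 -> -162 -> -163 -> -157
  39 -> 234 -> 233 -> 239
  21 -> 126 -> 125 -> 131
  -38 -> -228 -> -229 -> -223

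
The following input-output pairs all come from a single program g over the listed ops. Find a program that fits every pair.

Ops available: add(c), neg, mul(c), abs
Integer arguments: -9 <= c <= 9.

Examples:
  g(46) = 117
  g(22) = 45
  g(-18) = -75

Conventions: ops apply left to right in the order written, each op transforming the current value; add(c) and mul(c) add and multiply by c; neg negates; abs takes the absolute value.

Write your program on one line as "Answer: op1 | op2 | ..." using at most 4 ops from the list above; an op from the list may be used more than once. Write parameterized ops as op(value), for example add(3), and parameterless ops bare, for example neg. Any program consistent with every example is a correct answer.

add(-8) | add(1) | mul(3)

Check, running the answer program on each example:
  46 -> 38 -> 39 -> 117
  22 -> 14 -> 15 -> 45
  -18 -> -26 -> -25 -> -75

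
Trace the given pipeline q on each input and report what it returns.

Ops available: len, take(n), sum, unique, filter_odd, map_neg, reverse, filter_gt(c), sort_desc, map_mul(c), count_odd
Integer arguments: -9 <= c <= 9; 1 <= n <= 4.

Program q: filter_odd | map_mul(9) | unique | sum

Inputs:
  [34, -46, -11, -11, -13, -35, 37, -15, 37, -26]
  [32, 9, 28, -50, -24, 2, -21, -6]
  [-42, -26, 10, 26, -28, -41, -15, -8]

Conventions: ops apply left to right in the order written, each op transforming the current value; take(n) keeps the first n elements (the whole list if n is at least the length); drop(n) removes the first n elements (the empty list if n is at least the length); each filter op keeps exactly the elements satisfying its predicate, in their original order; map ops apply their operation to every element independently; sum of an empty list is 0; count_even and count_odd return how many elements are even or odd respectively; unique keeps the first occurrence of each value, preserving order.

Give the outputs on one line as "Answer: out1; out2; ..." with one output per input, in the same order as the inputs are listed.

-333; -108; -504

Execution, op by op:
  [34, -46, -11, -11, -13, -35, 37, -15, 37, -26] -> [-11, -11, -13, -35, 37, -15, 37] -> [-99, -99, -117, -315, 333, -135, 333] -> [-99, -117, -315, 333, -135] -> -333
  [32, 9, 28, -50, -24, 2, -21, -6] -> [9, -21] -> [81, -189] -> [81, -189] -> -108
  [-42, -26, 10, 26, -28, -41, -15, -8] -> [-41, -15] -> [-369, -135] -> [-369, -135] -> -504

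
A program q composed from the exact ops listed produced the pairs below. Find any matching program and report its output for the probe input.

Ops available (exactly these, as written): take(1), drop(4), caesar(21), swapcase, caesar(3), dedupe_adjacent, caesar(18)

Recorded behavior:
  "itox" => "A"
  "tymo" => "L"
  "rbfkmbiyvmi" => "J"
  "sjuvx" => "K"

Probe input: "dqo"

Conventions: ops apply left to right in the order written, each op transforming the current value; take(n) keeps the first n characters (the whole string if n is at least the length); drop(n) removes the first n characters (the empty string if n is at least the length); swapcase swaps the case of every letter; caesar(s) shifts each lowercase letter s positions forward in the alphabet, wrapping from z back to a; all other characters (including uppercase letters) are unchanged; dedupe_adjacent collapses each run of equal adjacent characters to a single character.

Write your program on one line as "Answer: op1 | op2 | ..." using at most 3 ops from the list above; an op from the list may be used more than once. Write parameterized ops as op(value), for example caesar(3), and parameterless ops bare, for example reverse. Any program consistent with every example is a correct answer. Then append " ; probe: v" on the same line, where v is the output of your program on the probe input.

caesar(18) | take(1) | swapcase ; probe: "V"

Check, running the answer program on each example:
  "itox" -> "algp" -> "a" -> "A"
  "tymo" -> "lqeg" -> "l" -> "L"
  "rbfkmbiyvmi" -> "jtxcetaqnea" -> "j" -> "J"
  "sjuvx" -> "kbmnp" -> "k" -> "K"
  probe: "dqo" -> "vig" -> "v" -> "V"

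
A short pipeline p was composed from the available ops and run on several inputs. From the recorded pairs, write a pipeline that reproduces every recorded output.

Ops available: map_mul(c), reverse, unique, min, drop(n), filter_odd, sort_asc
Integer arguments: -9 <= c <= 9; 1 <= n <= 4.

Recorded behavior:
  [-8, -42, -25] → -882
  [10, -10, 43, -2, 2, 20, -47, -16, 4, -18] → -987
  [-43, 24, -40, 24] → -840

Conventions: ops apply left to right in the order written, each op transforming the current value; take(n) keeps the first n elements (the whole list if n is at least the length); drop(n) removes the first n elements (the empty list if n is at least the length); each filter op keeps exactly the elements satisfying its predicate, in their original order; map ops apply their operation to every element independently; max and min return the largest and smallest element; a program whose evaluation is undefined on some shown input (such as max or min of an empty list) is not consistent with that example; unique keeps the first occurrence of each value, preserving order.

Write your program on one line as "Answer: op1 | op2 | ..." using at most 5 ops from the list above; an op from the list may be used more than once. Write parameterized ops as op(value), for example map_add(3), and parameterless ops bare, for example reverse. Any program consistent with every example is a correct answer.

map_mul(-7) | drop(1) | map_mul(-3) | min

Check, running the answer program on each example:
  [-8, -42, -25] -> [56, 294, 175] -> [294, 175] -> [-882, -525] -> -882
  [10, -10, 43, -2, 2, 20, -47, -16, 4, -18] -> [-70, 70, -301, 14, -14, -140, 329, 112, -28, 126] -> [70, -301, 14, -14, -140, 329, 112, -28, 126] -> [-210, 903, -42, 42, 420, -987, -336, 84, -378] -> -987
  [-43, 24, -40, 24] -> [301, -168, 280, -168] -> [-168, 280, -168] -> [504, -840, 504] -> -840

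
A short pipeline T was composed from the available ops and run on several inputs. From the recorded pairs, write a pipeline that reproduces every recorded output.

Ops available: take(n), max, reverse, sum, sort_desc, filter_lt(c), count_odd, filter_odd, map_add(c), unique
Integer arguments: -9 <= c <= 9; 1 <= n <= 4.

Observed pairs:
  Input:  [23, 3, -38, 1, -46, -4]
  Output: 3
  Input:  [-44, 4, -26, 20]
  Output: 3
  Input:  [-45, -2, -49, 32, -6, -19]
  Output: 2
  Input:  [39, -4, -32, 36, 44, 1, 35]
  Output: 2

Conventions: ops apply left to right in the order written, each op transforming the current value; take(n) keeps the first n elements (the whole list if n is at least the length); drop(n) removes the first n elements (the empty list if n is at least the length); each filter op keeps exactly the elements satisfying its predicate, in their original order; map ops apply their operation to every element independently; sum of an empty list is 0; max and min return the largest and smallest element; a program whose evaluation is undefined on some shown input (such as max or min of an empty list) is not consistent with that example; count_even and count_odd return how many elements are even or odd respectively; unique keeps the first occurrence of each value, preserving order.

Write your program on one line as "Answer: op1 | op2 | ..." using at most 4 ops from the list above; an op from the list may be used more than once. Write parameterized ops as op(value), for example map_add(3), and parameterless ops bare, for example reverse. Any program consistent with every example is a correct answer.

sort_desc | filter_lt(6) | map_add(5) | count_odd

Check, running the answer program on each example:
  [23, 3, -38, 1, -46, -4] -> [23, 3, 1, -4, -38, -46] -> [3, 1, -4, -38, -46] -> [8, 6, 1, -33, -41] -> 3
  [-44, 4, -26, 20] -> [20, 4, -26, -44] -> [4, -26, -44] -> [9, -21, -39] -> 3
  [-45, -2, -49, 32, -6, -19] -> [32, -2, -6, -19, -45, -49] -> [-2, -6, -19, -45, -49] -> [3, -1, -14, -40, -44] -> 2
  [39, -4, -32, 36, 44, 1, 35] -> [44, 39, 36, 35, 1, -4, -32] -> [1, -4, -32] -> [6, 1, -27] -> 2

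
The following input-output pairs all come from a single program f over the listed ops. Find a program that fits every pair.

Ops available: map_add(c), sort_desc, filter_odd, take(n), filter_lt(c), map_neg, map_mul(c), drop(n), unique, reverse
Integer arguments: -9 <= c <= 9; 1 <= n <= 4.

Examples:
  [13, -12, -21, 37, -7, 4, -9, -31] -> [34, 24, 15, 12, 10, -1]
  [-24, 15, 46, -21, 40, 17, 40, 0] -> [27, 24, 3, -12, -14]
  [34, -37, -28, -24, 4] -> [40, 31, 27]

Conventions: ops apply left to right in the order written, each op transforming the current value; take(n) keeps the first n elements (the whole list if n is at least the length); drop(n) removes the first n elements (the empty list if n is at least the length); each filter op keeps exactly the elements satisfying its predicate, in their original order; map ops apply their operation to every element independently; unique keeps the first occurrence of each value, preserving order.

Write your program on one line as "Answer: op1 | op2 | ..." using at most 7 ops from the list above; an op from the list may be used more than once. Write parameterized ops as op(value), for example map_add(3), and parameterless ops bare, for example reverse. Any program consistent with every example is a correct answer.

unique | sort_desc | drop(2) | map_add(-3) | reverse | map_neg

Check, running the answer program on each example:
  [13, -12, -21, 37, -7, 4, -9, -31] -> [13, -12, -21, 37, -7, 4, -9, -31] -> [37, 13, 4, -7, -9, -12, -21, -31] -> [4, -7, -9, -12, -21, -31] -> [1, -10, -12, -15, -24, -34] -> [-34, -24, -15, -12, -10, 1] -> [34, 24, 15, 12, 10, -1]
  [-24, 15, 46, -21, 40, 17, 40, 0] -> [-24, 15, 46, -21, 40, 17, 0] -> [46, 40, 17, 15, 0, -21, -24] -> [17, 15, 0, -21, -24] -> [14, 12, -3, -24, -27] -> [-27, -24, -3, 12, 14] -> [27, 24, 3, -12, -14]
  [34, -37, -28, -24, 4] -> [34, -37, -28, -24, 4] -> [34, 4, -24, -28, -37] -> [-24, -28, -37] -> [-27, -31, -40] -> [-40, -31, -27] -> [40, 31, 27]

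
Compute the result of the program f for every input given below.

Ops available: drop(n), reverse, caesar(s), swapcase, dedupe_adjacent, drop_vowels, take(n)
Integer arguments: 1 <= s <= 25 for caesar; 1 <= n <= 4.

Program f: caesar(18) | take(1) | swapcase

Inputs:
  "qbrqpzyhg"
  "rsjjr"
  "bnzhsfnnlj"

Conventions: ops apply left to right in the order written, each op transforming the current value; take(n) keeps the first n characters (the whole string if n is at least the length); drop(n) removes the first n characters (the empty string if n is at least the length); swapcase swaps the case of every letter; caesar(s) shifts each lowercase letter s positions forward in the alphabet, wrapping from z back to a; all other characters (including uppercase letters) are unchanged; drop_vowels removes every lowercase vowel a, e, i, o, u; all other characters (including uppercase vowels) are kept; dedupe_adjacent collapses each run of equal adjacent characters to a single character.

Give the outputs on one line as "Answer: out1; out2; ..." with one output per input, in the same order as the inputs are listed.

"I"; "J"; "T"

Execution, op by op:
  "qbrqpzyhg" -> "itjihrqzy" -> "i" -> "I"
  "rsjjr" -> "jkbbj" -> "j" -> "J"
  "bnzhsfnnlj" -> "tfrzkxffdb" -> "t" -> "T"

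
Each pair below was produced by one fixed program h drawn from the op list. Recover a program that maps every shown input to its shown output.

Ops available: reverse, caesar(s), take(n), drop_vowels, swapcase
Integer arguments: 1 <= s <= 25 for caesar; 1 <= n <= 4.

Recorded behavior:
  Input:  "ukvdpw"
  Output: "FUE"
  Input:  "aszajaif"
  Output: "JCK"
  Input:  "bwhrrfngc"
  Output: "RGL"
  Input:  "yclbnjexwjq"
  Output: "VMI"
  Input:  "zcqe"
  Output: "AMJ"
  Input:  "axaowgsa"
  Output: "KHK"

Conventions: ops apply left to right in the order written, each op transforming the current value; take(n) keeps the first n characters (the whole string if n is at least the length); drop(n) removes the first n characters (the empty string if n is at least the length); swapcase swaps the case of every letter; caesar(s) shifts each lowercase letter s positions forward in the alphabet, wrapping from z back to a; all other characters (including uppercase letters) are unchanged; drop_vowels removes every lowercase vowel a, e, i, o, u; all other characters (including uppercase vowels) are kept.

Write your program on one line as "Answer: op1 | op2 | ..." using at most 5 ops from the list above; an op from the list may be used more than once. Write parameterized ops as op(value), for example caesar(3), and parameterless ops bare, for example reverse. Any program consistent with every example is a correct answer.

take(3) | caesar(10) | swapcase | reverse

Check, running the answer program on each example:
  "ukvdpw" -> "ukv" -> "euf" -> "EUF" -> "FUE"
  "aszajaif" -> "asz" -> "kcj" -> "KCJ" -> "JCK"
  "bwhrrfngc" -> "bwh" -> "lgr" -> "LGR" -> "RGL"
  "yclbnjexwjq" -> "ycl" -> "imv" -> "IMV" -> "VMI"
  "zcqe" -> "zcq" -> "jma" -> "JMA" -> "AMJ"
  "axaowgsa" -> "axa" -> "khk" -> "KHK" -> "KHK"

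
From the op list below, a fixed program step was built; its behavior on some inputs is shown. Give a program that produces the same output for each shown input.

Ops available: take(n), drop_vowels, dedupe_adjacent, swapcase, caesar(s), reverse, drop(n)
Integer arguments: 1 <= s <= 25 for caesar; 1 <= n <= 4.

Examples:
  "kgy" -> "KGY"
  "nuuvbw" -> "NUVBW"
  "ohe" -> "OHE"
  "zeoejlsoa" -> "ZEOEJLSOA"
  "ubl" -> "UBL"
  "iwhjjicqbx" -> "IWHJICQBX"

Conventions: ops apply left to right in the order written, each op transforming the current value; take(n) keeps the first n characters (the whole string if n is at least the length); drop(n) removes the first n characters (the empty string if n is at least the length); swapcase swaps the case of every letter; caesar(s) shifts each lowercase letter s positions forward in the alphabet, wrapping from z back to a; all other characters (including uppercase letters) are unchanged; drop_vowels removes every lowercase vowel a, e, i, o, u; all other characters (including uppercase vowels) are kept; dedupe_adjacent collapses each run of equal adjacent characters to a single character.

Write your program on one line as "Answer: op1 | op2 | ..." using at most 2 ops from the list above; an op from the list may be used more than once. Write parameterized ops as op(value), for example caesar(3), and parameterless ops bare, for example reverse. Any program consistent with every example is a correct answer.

swapcase | dedupe_adjacent

Check, running the answer program on each example:
  "kgy" -> "KGY" -> "KGY"
  "nuuvbw" -> "NUUVBW" -> "NUVBW"
  "ohe" -> "OHE" -> "OHE"
  "zeoejlsoa" -> "ZEOEJLSOA" -> "ZEOEJLSOA"
  "ubl" -> "UBL" -> "UBL"
  "iwhjjicqbx" -> "IWHJJICQBX" -> "IWHJICQBX"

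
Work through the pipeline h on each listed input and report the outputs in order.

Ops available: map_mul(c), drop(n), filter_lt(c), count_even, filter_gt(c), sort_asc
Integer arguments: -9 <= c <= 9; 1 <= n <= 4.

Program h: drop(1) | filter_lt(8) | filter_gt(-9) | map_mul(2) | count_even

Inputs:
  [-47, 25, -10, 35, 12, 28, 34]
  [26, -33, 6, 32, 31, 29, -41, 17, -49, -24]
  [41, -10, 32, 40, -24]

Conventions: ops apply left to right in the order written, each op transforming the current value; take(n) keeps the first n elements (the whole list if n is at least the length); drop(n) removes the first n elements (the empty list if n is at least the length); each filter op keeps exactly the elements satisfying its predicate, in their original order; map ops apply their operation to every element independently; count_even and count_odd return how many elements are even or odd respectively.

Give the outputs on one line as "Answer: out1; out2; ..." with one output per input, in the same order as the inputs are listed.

0; 1; 0

Execution, op by op:
  [-47, 25, -10, 35, 12, 28, 34] -> [25, -10, 35, 12, 28, 34] -> [-10] -> [] -> [] -> 0
  [26, -33, 6, 32, 31, 29, -41, 17, -49, -24] -> [-33, 6, 32, 31, 29, -41, 17, -49, -24] -> [-33, 6, -41, -49, -24] -> [6] -> [12] -> 1
  [41, -10, 32, 40, -24] -> [-10, 32, 40, -24] -> [-10, -24] -> [] -> [] -> 0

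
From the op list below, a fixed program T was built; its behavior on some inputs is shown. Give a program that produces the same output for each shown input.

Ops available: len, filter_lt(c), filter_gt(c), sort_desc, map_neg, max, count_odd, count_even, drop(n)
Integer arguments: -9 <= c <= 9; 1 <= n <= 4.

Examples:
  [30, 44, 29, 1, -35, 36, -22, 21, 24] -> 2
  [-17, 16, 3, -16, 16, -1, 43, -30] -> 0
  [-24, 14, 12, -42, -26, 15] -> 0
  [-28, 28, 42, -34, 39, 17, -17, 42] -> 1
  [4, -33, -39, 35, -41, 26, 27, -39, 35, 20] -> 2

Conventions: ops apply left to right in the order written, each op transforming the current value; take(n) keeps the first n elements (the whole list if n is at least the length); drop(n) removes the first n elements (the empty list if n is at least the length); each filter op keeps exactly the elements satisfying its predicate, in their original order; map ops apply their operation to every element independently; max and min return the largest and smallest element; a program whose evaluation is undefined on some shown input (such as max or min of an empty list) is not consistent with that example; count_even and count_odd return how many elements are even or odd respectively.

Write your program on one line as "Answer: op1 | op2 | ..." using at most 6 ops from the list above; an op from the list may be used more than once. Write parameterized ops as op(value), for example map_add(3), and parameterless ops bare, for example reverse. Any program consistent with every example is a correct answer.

filter_gt(3) | drop(4) | sort_desc | map_neg | len

Check, running the answer program on each example:
  [30, 44, 29, 1, -35, 36, -22, 21, 24] -> [30, 44, 29, 36, 21, 24] -> [21, 24] -> [24, 21] -> [-24, -21] -> 2
  [-17, 16, 3, -16, 16, -1, 43, -30] -> [16, 16, 43] -> [] -> [] -> [] -> 0
  [-24, 14, 12, -42, -26, 15] -> [14, 12, 15] -> [] -> [] -> [] -> 0
  [-28, 28, 42, -34, 39, 17, -17, 42] -> [28, 42, 39, 17, 42] -> [42] -> [42] -> [-42] -> 1
  [4, -33, -39, 35, -41, 26, 27, -39, 35, 20] -> [4, 35, 26, 27, 35, 20] -> [35, 20] -> [35, 20] -> [-35, -20] -> 2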